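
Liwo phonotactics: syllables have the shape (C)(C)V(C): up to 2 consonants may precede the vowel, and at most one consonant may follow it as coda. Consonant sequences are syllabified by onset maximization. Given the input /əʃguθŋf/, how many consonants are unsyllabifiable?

The consonants /ŋ/, /f/ cannot be parsed into a legal (C)(C)V(C) syllable (at most one coda consonant is licensed; onsets may contain at most 2 consonants).

2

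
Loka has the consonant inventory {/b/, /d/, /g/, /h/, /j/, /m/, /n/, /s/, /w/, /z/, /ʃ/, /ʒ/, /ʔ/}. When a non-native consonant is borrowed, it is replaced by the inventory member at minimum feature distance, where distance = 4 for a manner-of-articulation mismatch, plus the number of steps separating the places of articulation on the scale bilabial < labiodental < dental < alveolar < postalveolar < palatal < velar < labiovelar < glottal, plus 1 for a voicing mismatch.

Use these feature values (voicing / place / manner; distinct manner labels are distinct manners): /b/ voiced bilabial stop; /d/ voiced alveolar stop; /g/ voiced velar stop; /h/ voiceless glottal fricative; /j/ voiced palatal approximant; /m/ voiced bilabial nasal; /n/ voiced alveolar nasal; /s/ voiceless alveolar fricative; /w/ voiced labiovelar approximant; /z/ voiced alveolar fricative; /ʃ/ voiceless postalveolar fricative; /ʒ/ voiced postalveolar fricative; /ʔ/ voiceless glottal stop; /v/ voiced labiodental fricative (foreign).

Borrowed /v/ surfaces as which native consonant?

z

/z/ is closest: same manner (fricative), place distance 2 (labiodental→alveolar), same voicing; total 2. Next closest is /s/ at distance 3.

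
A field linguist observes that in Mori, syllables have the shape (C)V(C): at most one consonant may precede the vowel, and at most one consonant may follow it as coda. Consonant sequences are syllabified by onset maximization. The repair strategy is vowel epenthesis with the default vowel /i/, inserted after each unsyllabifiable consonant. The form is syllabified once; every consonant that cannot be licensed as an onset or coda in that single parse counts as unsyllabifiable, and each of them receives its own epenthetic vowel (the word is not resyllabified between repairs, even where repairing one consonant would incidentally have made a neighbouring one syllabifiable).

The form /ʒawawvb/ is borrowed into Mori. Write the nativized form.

Under (C)V(C), the unsyllabifiable consonants are /v/, /b/ (at most one coda consonant is licensed; onsets are limited to one consonant).
Epenthesis after each stranded consonant: /v/ → /vi/, /b/ → /bi/.

ʒawawvibi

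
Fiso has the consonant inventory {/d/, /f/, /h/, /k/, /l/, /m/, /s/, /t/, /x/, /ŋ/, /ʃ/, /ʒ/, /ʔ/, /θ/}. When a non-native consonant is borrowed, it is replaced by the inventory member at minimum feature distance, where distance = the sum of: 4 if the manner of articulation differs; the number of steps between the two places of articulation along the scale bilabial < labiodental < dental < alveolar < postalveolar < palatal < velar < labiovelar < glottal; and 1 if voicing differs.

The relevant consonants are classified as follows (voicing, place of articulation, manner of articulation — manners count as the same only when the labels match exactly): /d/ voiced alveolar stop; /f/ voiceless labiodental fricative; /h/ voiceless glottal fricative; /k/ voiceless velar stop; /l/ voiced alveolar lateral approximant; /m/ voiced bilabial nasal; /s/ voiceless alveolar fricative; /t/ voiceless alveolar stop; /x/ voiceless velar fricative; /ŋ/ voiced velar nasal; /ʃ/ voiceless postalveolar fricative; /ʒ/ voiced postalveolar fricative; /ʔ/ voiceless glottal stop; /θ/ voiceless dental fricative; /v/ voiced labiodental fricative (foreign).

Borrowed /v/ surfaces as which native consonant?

/f/ is closest: same manner (fricative), place distance 0 (labiodental→labiodental), voicing differs (+1); total 1. Next closest is /θ/ at distance 2.

f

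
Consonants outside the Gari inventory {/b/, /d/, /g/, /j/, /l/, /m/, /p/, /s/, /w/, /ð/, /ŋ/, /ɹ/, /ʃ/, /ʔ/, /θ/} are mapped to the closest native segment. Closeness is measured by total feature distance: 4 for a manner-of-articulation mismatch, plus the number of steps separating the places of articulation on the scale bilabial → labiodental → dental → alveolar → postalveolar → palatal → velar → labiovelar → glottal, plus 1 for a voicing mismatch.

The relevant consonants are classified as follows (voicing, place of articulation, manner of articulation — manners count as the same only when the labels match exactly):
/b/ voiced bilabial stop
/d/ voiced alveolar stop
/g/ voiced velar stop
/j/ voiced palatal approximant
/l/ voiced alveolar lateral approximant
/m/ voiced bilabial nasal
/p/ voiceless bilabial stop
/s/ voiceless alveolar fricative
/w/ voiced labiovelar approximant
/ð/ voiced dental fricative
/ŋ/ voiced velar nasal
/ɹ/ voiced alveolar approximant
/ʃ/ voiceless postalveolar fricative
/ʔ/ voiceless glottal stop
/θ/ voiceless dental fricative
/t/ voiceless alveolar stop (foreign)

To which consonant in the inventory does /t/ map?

/d/ is closest: same manner (stop), place distance 0 (alveolar→alveolar), voicing differs (+1); total 1. Next closest is /p/ at distance 3.

d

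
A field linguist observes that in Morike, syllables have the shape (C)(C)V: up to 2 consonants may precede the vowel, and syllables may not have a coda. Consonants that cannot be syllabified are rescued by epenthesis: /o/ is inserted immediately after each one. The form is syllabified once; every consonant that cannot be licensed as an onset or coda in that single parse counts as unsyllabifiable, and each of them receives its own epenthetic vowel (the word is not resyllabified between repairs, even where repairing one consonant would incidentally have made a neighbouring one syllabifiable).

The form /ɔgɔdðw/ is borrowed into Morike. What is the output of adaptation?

Under (C)(C)V, the unsyllabifiable consonants are /d/, /ð/, /w/ (no codas are permitted; onsets may contain at most 2 consonants).
Inserting the epenthetic vowel yields /d/ → /do/, /ð/ → /ðo/, /w/ → /wo/.

ɔgɔdoðowo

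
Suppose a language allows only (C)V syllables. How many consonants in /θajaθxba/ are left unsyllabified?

2

Under (C)V, the unsyllabifiable consonants are /θ/, /x/ (no codas are permitted; onsets are limited to one consonant).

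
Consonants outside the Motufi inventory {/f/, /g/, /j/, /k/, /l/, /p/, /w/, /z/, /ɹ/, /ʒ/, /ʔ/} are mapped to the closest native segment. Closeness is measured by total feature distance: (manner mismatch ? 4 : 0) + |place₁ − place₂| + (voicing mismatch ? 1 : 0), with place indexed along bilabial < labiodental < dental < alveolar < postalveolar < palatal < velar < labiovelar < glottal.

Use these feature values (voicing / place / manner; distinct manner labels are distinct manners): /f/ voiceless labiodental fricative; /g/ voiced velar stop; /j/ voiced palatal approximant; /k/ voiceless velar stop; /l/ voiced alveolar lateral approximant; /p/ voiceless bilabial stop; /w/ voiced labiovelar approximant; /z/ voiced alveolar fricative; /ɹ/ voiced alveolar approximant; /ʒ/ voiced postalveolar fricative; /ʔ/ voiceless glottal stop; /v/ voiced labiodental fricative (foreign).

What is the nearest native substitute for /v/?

/f/ is closest: same manner (fricative), place distance 0 (labiodental→labiodental), voicing differs (+1); total 1. Next closest is /z/ at distance 2.

f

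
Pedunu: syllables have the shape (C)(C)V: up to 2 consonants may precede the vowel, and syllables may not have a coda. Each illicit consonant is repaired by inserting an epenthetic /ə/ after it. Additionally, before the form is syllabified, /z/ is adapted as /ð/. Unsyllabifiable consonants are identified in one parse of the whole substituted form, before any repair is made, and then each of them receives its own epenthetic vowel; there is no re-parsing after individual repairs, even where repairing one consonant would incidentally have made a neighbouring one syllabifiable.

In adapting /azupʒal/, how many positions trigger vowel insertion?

1

After substitution the input is /aðupʒal/.
The unsyllabifiable consonants are /l/; each receives one epenthetic vowel.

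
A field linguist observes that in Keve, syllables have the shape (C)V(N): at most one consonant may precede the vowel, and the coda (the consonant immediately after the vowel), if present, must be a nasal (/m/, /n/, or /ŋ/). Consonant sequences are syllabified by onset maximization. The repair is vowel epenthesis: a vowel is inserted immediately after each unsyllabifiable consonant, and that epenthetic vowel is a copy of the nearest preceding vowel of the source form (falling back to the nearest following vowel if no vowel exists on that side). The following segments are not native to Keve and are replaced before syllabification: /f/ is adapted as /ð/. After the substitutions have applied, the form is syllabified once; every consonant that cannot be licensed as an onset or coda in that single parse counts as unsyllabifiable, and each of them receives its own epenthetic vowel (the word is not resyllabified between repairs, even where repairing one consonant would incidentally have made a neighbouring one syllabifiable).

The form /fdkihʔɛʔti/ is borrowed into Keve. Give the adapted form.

Substitution: /f/ → /ð/, giving /ðdkihʔɛʔti/.
Under (C)V(N), the unsyllabifiable consonants are /ð/, /d/, /h/, /ʔ/ (only a nasal (/m/, /n/, or /ŋ/) is licensed in coda position; onsets are limited to one consonant).
Epenthesis after each stranded consonant: /ð/ → /ði/, /d/ → /di/, /h/ → /hi/, /ʔ/ → /ʔɛ/.

ðidikihiʔɛʔɛti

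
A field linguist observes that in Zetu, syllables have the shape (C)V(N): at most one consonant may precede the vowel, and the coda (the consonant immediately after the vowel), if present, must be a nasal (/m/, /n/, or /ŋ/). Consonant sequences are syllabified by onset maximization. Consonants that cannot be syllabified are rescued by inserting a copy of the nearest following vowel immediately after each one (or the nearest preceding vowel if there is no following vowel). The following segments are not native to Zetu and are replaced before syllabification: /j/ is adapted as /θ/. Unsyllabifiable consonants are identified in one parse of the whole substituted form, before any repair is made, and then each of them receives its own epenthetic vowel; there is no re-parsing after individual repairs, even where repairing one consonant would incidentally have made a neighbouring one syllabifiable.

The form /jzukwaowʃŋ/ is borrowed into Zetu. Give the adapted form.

θuzukawaowoʃoŋo

Substitution: /j/ → /θ/, giving /θzukwaowʃŋ/.
Syllabifying with onset maximization leaves /θ/, /k/, /w/, /ʃ/, /ŋ/ stranded (only a nasal (/m/, /n/, or /ŋ/) is licensed in coda position; onsets are limited to one consonant).
Inserting the epenthetic vowel yields /θ/ → /θu/, /k/ → /ka/, /w/ → /wo/, /ʃ/ → /ʃo/, /ŋ/ → /ŋo/.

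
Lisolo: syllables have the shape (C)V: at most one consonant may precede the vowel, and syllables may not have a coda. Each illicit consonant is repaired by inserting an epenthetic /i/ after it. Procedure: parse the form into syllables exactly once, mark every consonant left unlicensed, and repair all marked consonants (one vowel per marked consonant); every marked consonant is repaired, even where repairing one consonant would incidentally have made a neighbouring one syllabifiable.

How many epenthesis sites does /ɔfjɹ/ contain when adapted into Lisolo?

The unsyllabifiable consonants are /f/, /j/, /ɹ/; each receives one epenthetic vowel.

3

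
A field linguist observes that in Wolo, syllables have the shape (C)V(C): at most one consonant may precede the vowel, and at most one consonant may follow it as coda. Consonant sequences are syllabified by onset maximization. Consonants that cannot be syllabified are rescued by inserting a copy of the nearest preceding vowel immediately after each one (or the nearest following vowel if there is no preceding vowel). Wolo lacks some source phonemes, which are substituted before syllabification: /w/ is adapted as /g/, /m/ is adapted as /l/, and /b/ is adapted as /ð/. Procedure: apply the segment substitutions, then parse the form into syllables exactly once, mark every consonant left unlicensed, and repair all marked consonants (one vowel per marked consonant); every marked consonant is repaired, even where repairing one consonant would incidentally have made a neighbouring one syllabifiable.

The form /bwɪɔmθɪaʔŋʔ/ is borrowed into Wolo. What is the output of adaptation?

Substitution: /b/ → /ð/, /w/ → /g/, /m/ → /l/, giving /ðgɪɔlθɪaʔŋʔ/.
Syllabifying with onset maximization leaves /ð/, /ŋ/, /ʔ/ stranded (at most one coda consonant is licensed; onsets are limited to one consonant).
Each unlicensed consonant becomes the onset of a new syllable: /ð/ → /ðɪ/, /ŋ/ → /ŋa/, /ʔ/ → /ʔa/.

ðɪgɪɔlθɪaʔŋaʔa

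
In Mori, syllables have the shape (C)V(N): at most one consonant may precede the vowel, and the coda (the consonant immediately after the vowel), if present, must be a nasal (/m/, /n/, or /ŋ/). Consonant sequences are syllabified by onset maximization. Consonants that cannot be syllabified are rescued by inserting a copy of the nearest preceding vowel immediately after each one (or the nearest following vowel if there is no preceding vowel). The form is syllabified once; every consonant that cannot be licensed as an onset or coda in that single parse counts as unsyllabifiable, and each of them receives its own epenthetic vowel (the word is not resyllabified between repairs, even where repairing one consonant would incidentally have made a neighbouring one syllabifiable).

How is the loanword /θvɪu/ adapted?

The consonants /θ/ cannot be parsed into a legal (C)V(N) syllable (only a nasal (/m/, /n/, or /ŋ/) is licensed in coda position; onsets are limited to one consonant).
Epenthesis after each stranded consonant: /θ/ → /θɪ/.

θɪvɪu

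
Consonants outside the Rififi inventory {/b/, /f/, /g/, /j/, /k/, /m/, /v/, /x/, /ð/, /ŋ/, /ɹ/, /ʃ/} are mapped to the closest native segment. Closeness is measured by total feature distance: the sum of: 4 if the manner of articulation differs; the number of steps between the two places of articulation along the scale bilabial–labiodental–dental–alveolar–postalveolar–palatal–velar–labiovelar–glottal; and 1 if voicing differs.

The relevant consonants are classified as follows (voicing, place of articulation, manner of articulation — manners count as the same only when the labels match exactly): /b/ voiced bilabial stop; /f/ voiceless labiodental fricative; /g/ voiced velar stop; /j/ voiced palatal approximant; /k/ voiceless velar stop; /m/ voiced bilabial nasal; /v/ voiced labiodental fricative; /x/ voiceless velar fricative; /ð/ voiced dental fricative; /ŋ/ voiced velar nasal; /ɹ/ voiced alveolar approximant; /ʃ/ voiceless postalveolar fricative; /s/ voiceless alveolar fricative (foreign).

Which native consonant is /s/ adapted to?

/ʃ/ is closest: same manner (fricative), place distance 1 (alveolar→postalveolar), same voicing; total 1. Next closest is /f/ at distance 2.

ʃ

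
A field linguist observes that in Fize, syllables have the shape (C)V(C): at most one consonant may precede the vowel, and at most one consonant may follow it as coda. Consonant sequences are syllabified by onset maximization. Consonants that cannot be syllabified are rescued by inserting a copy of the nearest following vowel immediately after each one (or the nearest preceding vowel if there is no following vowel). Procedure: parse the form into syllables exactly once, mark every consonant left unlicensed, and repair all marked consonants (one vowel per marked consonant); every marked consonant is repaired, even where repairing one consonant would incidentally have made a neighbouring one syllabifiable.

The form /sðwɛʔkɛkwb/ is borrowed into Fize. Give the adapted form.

Syllabifying with onset maximization leaves /s/, /ð/, /w/, /b/ stranded (at most one coda consonant is licensed; onsets are limited to one consonant).
Each unlicensed consonant becomes the onset of a new syllable: /s/ → /sɛ/, /ð/ → /ðɛ/, /w/ → /wɛ/, /b/ → /bɛ/.

sɛðɛwɛʔkɛkwɛbɛ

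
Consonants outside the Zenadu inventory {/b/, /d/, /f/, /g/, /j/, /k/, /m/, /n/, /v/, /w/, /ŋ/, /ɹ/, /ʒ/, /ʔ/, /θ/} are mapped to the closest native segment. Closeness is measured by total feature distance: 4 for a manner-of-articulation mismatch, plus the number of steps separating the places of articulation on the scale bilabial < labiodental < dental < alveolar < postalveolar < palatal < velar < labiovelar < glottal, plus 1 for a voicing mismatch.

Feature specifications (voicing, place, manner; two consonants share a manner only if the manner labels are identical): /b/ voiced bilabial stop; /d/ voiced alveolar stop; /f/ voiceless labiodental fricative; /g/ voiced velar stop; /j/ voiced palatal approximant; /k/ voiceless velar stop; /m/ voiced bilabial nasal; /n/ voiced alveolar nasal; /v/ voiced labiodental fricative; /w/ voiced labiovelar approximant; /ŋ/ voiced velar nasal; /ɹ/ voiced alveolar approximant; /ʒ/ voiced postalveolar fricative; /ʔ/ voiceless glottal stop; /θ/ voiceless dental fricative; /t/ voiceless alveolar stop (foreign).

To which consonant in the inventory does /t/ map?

d

/d/ is closest: same manner (stop), place distance 0 (alveolar→alveolar), voicing differs (+1); total 1. Next closest is /k/ at distance 3.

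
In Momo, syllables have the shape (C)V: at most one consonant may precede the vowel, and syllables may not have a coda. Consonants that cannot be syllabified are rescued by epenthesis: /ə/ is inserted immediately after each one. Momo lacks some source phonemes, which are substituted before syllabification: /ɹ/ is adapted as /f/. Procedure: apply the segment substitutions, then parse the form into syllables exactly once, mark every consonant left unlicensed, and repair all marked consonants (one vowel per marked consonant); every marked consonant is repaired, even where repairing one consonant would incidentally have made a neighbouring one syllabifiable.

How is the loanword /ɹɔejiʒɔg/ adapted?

Substitution: /ɹ/ → /f/, giving /fɔejiʒɔg/.
The consonants /g/ cannot be parsed into a legal (C)V syllable (no codas are permitted; onsets are limited to one consonant).
Each unlicensed consonant becomes the onset of a new syllable: /g/ → /gə/.

fɔejiʒɔgə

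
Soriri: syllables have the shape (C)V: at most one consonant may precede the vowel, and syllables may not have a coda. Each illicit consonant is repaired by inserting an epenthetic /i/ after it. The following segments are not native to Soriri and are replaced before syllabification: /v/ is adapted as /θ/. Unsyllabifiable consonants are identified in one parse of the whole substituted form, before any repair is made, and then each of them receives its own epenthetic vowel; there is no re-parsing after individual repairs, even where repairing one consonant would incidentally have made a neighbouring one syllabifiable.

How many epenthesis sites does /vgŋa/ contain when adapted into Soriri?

2

After substitution the input is /θgŋa/.
The unsyllabifiable consonants are /θ/, /g/; each receives one epenthetic vowel.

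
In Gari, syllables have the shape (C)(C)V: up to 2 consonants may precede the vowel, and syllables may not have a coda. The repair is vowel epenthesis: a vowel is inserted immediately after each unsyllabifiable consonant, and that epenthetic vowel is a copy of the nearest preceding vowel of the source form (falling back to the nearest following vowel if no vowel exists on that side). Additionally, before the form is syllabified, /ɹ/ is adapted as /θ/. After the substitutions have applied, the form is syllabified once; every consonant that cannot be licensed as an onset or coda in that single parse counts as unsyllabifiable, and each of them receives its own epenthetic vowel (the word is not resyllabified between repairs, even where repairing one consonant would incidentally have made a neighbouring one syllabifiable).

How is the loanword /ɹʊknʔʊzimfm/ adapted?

θʊkʊnʔʊzimifimi

Substitution: /ɹ/ → /θ/, giving /θʊknʔʊzimfm/.
The consonants /k/, /m/, /f/, /m/ cannot be parsed into a legal (C)(C)V syllable (no codas are permitted; onsets may contain at most 2 consonants).
Each unlicensed consonant becomes the onset of a new syllable: /k/ → /kʊ/, /m/ → /mi/, /f/ → /fi/, /m/ → /mi/.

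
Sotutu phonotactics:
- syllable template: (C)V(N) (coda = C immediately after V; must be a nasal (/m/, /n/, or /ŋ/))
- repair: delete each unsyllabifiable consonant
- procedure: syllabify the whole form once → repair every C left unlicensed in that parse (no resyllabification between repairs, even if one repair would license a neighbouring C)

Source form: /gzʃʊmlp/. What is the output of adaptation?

ʃʊm

The consonants /g/, /z/, /l/, /p/ cannot be parsed into a legal (C)V(N) syllable (only a nasal (/m/, /n/, or /ŋ/) is licensed in coda position; onsets are limited to one consonant).
Deletion applies to /g/, /z/, /l/, /p/.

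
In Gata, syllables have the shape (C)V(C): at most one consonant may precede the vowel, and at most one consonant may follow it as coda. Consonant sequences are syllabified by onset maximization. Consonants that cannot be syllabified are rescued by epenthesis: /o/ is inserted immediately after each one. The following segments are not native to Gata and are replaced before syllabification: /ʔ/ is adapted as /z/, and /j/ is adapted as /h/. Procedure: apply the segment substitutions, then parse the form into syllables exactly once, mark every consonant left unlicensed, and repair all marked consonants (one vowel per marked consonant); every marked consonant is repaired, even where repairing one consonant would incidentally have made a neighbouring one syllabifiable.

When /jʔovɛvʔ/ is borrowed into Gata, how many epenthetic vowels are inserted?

2

After substitution the input is /hzovɛvz/.
The unsyllabifiable consonants are /h/, /z/; each receives one epenthetic vowel.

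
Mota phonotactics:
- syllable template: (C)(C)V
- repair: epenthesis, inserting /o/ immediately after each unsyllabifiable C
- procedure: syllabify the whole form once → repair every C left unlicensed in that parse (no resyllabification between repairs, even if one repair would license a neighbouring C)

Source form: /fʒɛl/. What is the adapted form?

fʒɛlo

Under (C)(C)V, the unsyllabifiable consonants are /l/ (no codas are permitted; onsets may contain at most 2 consonants).
Epenthesis after each stranded consonant: /l/ → /lo/.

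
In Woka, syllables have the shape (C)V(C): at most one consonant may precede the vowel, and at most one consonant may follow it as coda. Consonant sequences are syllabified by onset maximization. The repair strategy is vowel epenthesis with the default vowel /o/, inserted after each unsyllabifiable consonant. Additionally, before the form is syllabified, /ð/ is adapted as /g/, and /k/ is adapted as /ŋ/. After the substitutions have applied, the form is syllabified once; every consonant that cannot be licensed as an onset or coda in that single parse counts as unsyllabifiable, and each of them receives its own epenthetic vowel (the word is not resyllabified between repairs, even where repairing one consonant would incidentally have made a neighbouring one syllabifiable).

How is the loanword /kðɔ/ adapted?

ŋogɔ

Substitution: /k/ → /ŋ/, /ð/ → /g/, giving /ŋgɔ/.
Syllabifying with onset maximization leaves /ŋ/ stranded (at most one coda consonant is licensed; onsets are limited to one consonant).
Each unlicensed consonant becomes the onset of a new syllable: /ŋ/ → /ŋo/.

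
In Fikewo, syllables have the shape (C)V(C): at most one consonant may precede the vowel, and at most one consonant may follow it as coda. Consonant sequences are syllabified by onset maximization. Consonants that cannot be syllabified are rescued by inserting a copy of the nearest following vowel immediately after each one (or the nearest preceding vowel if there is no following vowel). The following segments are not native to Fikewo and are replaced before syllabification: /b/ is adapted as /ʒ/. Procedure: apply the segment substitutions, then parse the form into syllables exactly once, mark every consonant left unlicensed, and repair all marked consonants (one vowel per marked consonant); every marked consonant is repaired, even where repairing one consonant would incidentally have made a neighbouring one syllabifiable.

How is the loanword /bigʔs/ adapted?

Substitution: /b/ → /ʒ/, giving /ʒigʔs/.
The consonants /ʔ/, /s/ cannot be parsed into a legal (C)V(C) syllable (at most one coda consonant is licensed; onsets are limited to one consonant).
Each unlicensed consonant becomes the onset of a new syllable: /ʔ/ → /ʔi/, /s/ → /si/.

ʒigʔisi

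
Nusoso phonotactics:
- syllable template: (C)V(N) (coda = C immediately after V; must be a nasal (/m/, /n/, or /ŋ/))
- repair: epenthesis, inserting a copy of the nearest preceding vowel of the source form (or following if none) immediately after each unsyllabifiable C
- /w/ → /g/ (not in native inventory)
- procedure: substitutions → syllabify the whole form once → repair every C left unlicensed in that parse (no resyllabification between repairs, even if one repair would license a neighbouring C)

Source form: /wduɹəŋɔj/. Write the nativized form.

Substitution: /w/ → /g/, giving /gduɹəŋɔj/.
Under (C)V(N), the unsyllabifiable consonants are /g/, /j/ (only a nasal (/m/, /n/, or /ŋ/) is licensed in coda position; onsets are limited to one consonant).
Epenthesis after each stranded consonant: /g/ → /gu/, /j/ → /jɔ/.

guduɹəŋɔjɔ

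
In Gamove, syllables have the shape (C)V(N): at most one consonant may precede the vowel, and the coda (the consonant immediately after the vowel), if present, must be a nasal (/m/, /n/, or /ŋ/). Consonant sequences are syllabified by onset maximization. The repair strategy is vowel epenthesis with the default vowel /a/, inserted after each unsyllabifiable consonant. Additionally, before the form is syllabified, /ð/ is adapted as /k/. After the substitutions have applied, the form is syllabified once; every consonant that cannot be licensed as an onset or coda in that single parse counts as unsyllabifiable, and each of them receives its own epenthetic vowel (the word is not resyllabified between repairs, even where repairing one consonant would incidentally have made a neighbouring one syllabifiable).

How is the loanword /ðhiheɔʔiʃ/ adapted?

Substitution: /ð/ → /k/, giving /khiheɔʔiʃ/.
Syllabifying with onset maximization leaves /k/, /ʃ/ stranded (only a nasal (/m/, /n/, or /ŋ/) is licensed in coda position; onsets are limited to one consonant).
Each unlicensed consonant becomes the onset of a new syllable: /k/ → /ka/, /ʃ/ → /ʃa/.

kahiheɔʔiʃa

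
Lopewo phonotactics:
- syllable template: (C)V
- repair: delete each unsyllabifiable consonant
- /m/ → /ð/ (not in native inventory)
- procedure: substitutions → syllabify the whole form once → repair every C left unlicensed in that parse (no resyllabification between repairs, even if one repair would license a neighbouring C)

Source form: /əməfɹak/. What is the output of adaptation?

Substitution: /m/ → /ð/, giving /əðəfɹak/.
The consonants /f/, /k/ cannot be parsed into a legal (C)V syllable (no codas are permitted; onsets are limited to one consonant).
Each unlicensed consonant is deleted: /f/, /k/.

əðəɹa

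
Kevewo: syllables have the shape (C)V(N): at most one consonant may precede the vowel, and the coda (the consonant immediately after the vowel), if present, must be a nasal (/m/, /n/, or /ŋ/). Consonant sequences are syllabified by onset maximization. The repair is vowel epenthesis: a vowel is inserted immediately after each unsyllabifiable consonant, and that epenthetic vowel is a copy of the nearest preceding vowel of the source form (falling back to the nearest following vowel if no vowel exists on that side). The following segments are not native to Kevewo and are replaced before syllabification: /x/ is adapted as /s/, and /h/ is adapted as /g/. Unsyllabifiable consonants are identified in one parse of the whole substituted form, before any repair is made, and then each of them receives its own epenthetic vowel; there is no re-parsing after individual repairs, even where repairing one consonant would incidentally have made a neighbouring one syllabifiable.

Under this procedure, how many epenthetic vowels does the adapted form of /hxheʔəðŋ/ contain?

After substitution the input is /gsgeʔəðŋ/.
The unsyllabifiable consonants are /g/, /s/, /ð/, /ŋ/; each receives one epenthetic vowel.

4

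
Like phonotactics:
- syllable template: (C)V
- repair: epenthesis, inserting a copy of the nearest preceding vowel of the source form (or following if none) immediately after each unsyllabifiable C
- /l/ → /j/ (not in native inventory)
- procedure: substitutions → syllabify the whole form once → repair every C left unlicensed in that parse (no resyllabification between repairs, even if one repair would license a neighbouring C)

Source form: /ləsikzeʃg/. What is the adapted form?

Substitution: /l/ → /j/, giving /jəsikzeʃg/.
Syllabifying with onset maximization leaves /k/, /ʃ/, /g/ stranded (no codas are permitted; onsets are limited to one consonant).
Each unlicensed consonant becomes the onset of a new syllable: /k/ → /ki/, /ʃ/ → /ʃe/, /g/ → /ge/.

jəsikizeʃege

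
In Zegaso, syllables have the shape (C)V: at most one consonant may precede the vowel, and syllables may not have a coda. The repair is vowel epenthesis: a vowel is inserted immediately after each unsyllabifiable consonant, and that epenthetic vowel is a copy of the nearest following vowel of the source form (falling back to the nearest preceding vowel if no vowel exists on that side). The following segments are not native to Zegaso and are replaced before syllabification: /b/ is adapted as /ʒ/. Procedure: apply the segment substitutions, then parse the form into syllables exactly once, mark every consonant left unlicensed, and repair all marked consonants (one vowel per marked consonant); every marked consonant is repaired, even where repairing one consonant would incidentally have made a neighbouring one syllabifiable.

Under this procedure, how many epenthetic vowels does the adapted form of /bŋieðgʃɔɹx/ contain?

5

After substitution the input is /ʒŋieðgʃɔɹx/.
The unsyllabifiable consonants are /ʒ/, /ð/, /g/, /ɹ/, /x/; each receives one epenthetic vowel.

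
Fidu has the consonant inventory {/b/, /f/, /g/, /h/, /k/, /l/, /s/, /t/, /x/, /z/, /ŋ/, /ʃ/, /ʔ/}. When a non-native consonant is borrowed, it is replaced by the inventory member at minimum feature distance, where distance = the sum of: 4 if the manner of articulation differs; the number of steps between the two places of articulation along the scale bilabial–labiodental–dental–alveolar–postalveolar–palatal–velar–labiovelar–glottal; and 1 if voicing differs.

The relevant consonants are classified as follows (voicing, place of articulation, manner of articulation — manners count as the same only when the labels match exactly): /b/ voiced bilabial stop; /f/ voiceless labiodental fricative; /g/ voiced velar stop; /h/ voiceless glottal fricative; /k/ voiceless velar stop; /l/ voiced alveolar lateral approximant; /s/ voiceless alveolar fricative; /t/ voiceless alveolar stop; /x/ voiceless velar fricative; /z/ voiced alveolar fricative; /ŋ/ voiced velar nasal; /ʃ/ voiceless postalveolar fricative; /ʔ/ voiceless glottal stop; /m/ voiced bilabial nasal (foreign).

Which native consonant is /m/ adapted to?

b

/b/ is closest: manner differs (nasal→stop, +4), place distance 0 (bilabial→bilabial), same voicing; total 4. Next closest is /f/ at distance 6.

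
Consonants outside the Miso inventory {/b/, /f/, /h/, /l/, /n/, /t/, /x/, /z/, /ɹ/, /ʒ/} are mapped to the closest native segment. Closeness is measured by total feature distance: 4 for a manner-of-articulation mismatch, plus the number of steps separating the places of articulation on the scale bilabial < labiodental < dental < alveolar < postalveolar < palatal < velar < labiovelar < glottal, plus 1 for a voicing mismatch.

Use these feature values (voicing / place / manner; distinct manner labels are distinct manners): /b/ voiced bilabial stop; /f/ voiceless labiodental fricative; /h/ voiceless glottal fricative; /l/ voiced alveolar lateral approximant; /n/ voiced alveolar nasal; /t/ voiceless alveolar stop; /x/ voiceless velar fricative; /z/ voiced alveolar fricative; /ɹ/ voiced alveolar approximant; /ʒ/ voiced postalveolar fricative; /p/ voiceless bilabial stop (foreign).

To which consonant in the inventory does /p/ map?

/b/ is closest: same manner (stop), place distance 0 (bilabial→bilabial), voicing differs (+1); total 1. Next closest is /t/ at distance 3.

b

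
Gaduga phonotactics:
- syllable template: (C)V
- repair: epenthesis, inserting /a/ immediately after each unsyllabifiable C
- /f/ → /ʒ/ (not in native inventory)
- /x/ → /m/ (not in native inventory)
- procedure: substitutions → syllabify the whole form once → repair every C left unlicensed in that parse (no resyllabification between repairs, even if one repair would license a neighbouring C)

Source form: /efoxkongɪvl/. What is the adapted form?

Substitution: /f/ → /ʒ/, /x/ → /m/, giving /eʒomkongɪvl/.
Under (C)V, the unsyllabifiable consonants are /m/, /n/, /v/, /l/ (no codas are permitted; onsets are limited to one consonant).
Each unlicensed consonant becomes the onset of a new syllable: /m/ → /ma/, /n/ → /na/, /v/ → /va/, /l/ → /la/.

eʒomakonagɪvala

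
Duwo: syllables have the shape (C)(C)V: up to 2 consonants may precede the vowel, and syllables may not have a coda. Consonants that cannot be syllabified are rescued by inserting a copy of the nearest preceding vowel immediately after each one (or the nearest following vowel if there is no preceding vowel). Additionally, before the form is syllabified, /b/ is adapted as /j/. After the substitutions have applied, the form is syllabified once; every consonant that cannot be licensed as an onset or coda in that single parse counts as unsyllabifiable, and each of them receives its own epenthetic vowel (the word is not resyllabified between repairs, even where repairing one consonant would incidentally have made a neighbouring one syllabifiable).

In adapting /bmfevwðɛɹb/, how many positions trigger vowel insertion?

4

After substitution the input is /jmfevwðɛɹj/.
The unsyllabifiable consonants are /j/, /v/, /ɹ/, /j/; each receives one epenthetic vowel.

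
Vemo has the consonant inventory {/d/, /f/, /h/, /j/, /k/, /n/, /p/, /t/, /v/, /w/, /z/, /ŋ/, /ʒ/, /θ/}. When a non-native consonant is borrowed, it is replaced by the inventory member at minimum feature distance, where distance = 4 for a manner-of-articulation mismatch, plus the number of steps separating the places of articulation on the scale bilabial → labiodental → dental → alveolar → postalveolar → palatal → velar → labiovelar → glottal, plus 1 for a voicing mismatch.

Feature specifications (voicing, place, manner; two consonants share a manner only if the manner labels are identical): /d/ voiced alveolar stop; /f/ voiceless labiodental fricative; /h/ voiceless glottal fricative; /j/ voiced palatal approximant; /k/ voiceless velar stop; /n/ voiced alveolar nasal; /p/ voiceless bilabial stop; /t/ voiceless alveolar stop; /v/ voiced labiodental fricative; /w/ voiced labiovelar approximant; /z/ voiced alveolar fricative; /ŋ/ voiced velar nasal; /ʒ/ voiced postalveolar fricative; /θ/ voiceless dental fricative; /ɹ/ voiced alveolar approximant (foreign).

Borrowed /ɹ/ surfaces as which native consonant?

j

/j/ is closest: same manner (approximant), place distance 2 (alveolar→palatal), same voicing; total 2. Next closest is /d/ at distance 4.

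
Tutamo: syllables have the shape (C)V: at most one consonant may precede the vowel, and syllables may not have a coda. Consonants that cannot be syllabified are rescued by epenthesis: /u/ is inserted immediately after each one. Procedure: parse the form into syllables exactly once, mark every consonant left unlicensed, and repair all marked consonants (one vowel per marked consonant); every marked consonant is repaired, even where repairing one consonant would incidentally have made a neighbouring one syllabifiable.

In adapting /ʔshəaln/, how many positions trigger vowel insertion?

The unsyllabifiable consonants are /ʔ/, /s/, /l/, /n/; each receives one epenthetic vowel.

4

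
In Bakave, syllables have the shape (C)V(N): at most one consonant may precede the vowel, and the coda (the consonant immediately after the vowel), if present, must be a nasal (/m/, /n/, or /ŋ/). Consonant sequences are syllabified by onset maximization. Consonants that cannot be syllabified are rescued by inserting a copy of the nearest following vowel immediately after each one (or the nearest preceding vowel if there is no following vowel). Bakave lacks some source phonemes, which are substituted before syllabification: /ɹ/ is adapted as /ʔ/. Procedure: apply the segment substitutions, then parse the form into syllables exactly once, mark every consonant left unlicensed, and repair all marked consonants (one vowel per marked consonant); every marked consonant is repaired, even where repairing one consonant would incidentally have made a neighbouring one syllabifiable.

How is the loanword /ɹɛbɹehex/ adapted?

Substitution: /ɹ/ → /ʔ/, giving /ʔɛbʔehex/.
The consonants /b/, /x/ cannot be parsed into a legal (C)V(N) syllable (only a nasal (/m/, /n/, or /ŋ/) is licensed in coda position; onsets are limited to one consonant).
Inserting the epenthetic vowel yields /b/ → /be/, /x/ → /xe/.

ʔɛbeʔehexe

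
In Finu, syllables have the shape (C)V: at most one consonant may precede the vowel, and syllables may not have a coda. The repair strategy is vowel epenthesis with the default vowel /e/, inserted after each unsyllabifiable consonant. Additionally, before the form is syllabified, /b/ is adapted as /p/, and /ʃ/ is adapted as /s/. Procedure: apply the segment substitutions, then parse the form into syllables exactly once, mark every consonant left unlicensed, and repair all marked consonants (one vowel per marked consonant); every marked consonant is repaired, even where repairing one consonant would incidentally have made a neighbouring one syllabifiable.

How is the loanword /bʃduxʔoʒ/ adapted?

peseduxeʔoʒe

Substitution: /b/ → /p/, /ʃ/ → /s/, giving /psduxʔoʒ/.
The consonants /p/, /s/, /x/, /ʒ/ cannot be parsed into a legal (C)V syllable (no codas are permitted; onsets are limited to one consonant).
Inserting the epenthetic vowel yields /p/ → /pe/, /s/ → /se/, /x/ → /xe/, /ʒ/ → /ʒe/.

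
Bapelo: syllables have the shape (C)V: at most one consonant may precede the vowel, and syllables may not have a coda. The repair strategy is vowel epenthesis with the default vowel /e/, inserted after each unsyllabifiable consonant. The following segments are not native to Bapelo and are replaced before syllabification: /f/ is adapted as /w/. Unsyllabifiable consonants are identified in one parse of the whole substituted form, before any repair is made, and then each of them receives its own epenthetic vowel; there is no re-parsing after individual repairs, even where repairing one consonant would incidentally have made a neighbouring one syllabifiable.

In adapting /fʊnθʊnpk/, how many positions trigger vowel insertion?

After substitution the input is /wʊnθʊnpk/.
The unsyllabifiable consonants are /n/, /n/, /p/, /k/; each receives one epenthetic vowel.

4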